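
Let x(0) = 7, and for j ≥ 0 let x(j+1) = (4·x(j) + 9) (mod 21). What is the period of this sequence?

Computing terms: x(0) = 7,  x(1) = 16,  x(2) = 10,  x(3) = 7.
The sequence repeats with period 3.

3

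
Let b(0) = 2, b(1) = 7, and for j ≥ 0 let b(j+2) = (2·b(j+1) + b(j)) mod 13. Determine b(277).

11

b(0) = 2,  b(1) = 7,  b(2) = 3,  b(3) = 0,  b(4) = 3,  b(5) = 6,  b(6) = 2,  b(7) = 10,  b(8) = 9,  b(9) = 2,  b(10) = 0,  b(11) = 2,  b(12) = 4,  b(13) = 10,  b(14) = 11,  b(15) = 6,  b(16) = 10,  b(17) = 0,  b(18) = 10,  b(19) = 7,  b(20) = 11,  b(21) = 3,  b(22) = 4,  b(23) = 11,  b(24) = 0,  b(25) = 11,  b(26) = 9,  b(27) = 3,  b(28) = 2,  b(29) = 7.
Since (b(28), b(29)) = (b(0), b(1)) = (2, 7) (two consecutive terms determine the rest), the sequence is periodic with period 28.
So b(277) = b(0 + ((277-0) mod 28)) = b(25) = 11.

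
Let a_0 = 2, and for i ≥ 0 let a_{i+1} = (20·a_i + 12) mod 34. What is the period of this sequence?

16

We have a_0 = 2; a_1 = 18; a_2 = 32; a_3 = 6; a_4 = 30; a_5 = 0; a_6 = 12; a_7 = 14; a_8 = 20; a_9 = 4; a_{10} = 24; a_{11} = 16; a_{12} = 26; a_{13} = 22; a_{14} = 10; a_{15} = 8; a_{16} = 2.
The sequence repeats with period 16.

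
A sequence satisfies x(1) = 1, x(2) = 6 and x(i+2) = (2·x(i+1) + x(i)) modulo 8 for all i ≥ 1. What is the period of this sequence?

Computing terms: x(1) = 1, x(2) = 6, x(3) = 5, x(4) = 0, x(5) = 5, x(6) = 2, x(7) = 1, x(8) = 4, x(9) = 1, x(10) = 6.
The sequence repeats with period 8.

8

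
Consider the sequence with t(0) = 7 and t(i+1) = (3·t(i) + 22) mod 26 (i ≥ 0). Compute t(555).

7

We have t(0) = 7; t(1) = 17; t(2) = 21; t(3) = 7.
Since t(3) = t(0) = 7, the sequence is periodic with period 3.
(555 - 0) mod 3 = 0, so t(555) = t(0) = 7.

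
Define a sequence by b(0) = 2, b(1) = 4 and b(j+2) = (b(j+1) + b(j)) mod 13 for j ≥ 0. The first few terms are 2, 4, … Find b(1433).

0

Computing terms: b(0) = 2; b(1) = 4; b(2) = 6; b(3) = 10; b(4) = 3; b(5) = 0; b(6) = 3; b(7) = 3; b(8) = 6; b(9) = 9; b(10) = 2; b(11) = 11; b(12) = 0; b(13) = 11; b(14) = 11; b(15) = 9; b(16) = 7; b(17) = 3; b(18) = 10; b(19) = 0; b(20) = 10; b(21) = 10; b(22) = 7; b(23) = 4; b(24) = 11; b(25) = 2; b(26) = 0; b(27) = 2; b(28) = 2; b(29) = 4.
The sequence repeats with period 28.
(1433 - 0) mod 28 = 5, so b(1433) = b(5) = 0.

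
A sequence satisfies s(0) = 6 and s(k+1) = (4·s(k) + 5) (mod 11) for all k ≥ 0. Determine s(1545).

We have s(0) = 6, s(1) = 7, s(2) = 0, s(3) = 5, s(4) = 3, s(5) = 6.
Since s(5) = s(0) = 6, the sequence is periodic with period 5.
(1545 - 0) mod 5 = 0, so s(1545) = s(0) = 6.

6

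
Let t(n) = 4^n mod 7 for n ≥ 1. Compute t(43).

4

Computing terms: t(1) = 4, t(2) = 2, t(3) = 1, t(4) = 4.
Since t(4) = t(1) = 4, the sequence is periodic with period 3.
So t(43) = t(1 + ((43-1) mod 3)) = t(1) = 4.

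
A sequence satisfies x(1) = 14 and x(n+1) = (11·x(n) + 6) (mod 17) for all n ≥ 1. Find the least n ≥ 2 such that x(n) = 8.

12

Computing terms: x(1) = 14; x(2) = 7; x(3) = 15; x(4) = 1; x(5) = 0; x(6) = 6; x(7) = 4; x(8) = 16; x(9) = 12; x(10) = 2; x(11) = 11; x(12) = 8; x(13) = 9; x(14) = 3; x(15) = 5; x(16) = 10; x(17) = 14.
The sequence repeats with period 16.
The value 8 first appears (with n ≥ 2) at x(12).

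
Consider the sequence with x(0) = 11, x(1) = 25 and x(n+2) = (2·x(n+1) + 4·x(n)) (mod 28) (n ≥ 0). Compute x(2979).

Listing terms: x(0) = 11,  x(1) = 25,  x(2) = 10,  x(3) = 8,  x(4) = 0,  x(5) = 4,  x(6) = 8,  x(7) = 4,  x(8) = 12,  x(9) = 12,  x(10) = 16,  x(11) = 24,  x(12) = 0,  x(13) = 12,  x(14) = 24,  x(15) = 12,  x(16) = 8,  x(17) = 8,  x(18) = 20,  x(19) = 16,  x(20) = 0,  x(21) = 8,  x(22) = 16,  x(23) = 8,  x(24) = 24,  x(25) = 24,  x(26) = 4,  x(27) = 20,  x(28) = 0,  x(29) = 24,  x(30) = 20,  x(31) = 24,  x(32) = 16,  x(33) = 16,  x(34) = 12,  x(35) = 4,  x(36) = 0,  x(37) = 16,  x(38) = 4,  x(39) = 16,  x(40) = 20,  x(41) = 20,  x(42) = 8,  x(43) = 12,  x(44) = 0,  x(45) = 20,  x(46) = 12,  x(47) = 20,  x(48) = 4,  x(49) = 4,  x(50) = 24,  x(51) = 8,  x(52) = 0.
Since (x(51), x(52)) = (x(3), x(4)) = (8, 0) (two consecutive terms determine the rest), the sequence is eventually periodic: after a pre-period of length 3 it cycles with period 48.
For n ≥ 3, x(n) depends only on (n - 3) mod 48. (2979 - 3) mod 48 = 0, so x(2979) = x(3) = 8.

8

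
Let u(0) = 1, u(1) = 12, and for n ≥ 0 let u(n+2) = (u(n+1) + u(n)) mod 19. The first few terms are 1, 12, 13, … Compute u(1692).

u(0) = 1; u(1) = 12; u(2) = 13; u(3) = 6; u(4) = 0; u(5) = 6; u(6) = 6; u(7) = 12; u(8) = 18; u(9) = 11; u(10) = 10; u(11) = 2; u(12) = 12; u(13) = 14; u(14) = 7; u(15) = 2; u(16) = 9; u(17) = 11; u(18) = 1; u(19) = 12.
The sequence repeats with period 18.
(1692 - 0) mod 18 = 0, so u(1692) = u(0) = 1.

1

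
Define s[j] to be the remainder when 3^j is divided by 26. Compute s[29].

s[0] = 1, s[1] = 3, s[2] = 9, s[3] = 1.
Since s[3] = s[0] = 1, the sequence is periodic with period 3.
(29 - 0) mod 3 = 2, so s[29] = s[2] = 9.

9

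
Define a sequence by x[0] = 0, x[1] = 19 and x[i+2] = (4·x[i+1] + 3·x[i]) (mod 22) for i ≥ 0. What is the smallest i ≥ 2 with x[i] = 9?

Listing terms: x[0] = 0,  x[1] = 19,  x[2] = 10,  x[3] = 9,  x[4] = 0,  x[5] = 5,  x[6] = 20,  x[7] = 7,  x[8] = 0,  x[9] = 21,  x[10] = 18,  x[11] = 3,  x[12] = 0,  x[13] = 9,  x[14] = 14,  x[15] = 17,  x[16] = 0,  x[17] = 7,  x[18] = 6,  x[19] = 1,  x[20] = 0,  x[21] = 3,  x[22] = 12,  x[23] = 13,  x[24] = 0,  x[25] = 17,  x[26] = 2,  x[27] = 15,  x[28] = 0,  x[29] = 1,  x[30] = 4,  x[31] = 19,  x[32] = 0,  x[33] = 13,  x[34] = 8,  x[35] = 5,  x[36] = 0,  x[37] = 15,  x[38] = 16,  x[39] = 21,  x[40] = 0,  x[41] = 19.
Since (x[40], x[41]) = (x[0], x[1]) = (0, 19) (two consecutive terms determine the rest), the sequence is periodic with period 40.
The value 9 first appears (with i ≥ 2) at x[3].

3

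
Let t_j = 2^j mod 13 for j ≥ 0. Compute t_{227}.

7

t_0 = 1; t_1 = 2; t_2 = 4; t_3 = 8; t_4 = 3; t_5 = 6; t_6 = 12; t_7 = 11; t_8 = 9; t_9 = 5; t_{10} = 10; t_{11} = 7; t_{12} = 1.
Since t_{12} = t_0 = 1, the sequence is periodic with period 12.
(227 - 0) mod 12 = 11, so t_{227} = t_{11} = 7.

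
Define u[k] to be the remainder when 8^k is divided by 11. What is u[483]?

6

u[1] = 8,  u[2] = 9,  u[3] = 6,  u[4] = 4,  u[5] = 10,  u[6] = 3,  u[7] = 2,  u[8] = 5,  u[9] = 7,  u[10] = 1,  u[11] = 8.
The sequence repeats with period 10.
So u[483] = u[1 + ((483-1) mod 10)] = u[3] = 6.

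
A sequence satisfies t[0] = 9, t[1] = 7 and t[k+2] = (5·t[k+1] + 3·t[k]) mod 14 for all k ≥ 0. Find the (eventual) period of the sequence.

We have t[0] = 9,  t[1] = 7,  t[2] = 6,  t[3] = 9,  t[4] = 7.
The sequence repeats with period 3.

3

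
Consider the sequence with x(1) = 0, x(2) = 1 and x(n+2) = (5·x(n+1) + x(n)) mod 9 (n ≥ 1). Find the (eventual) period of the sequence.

8

Listing terms: x(1) = 0; x(2) = 1; x(3) = 5; x(4) = 8; x(5) = 0; x(6) = 8; x(7) = 4; x(8) = 1; x(9) = 0; x(10) = 1.
The sequence repeats with period 8.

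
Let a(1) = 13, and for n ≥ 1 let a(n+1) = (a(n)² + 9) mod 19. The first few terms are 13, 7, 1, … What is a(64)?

10

We have a(1) = 13, a(2) = 7, a(3) = 1, a(4) = 10, a(5) = 14, a(6) = 15, a(7) = 6, a(8) = 7.
Since a(8) = a(2) = 7, the sequence is eventually periodic: after a pre-period of length 1 it cycles with period 6.
For n ≥ 2, a(n) depends only on (n - 2) mod 6. (64 - 2) mod 6 = 2, so a(64) = a(4) = 10.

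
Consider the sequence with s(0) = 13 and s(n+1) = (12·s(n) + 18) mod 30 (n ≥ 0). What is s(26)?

Computing terms: s(0) = 13,  s(1) = 24,  s(2) = 6,  s(3) = 0,  s(4) = 18,  s(5) = 24.
Since s(5) = s(1) = 24, the sequence is eventually periodic: after a pre-period of length 1 it cycles with period 4.
For n ≥ 1, s(n) depends only on (n - 1) mod 4. (26 - 1) mod 4 = 1, so s(26) = s(2) = 6.

6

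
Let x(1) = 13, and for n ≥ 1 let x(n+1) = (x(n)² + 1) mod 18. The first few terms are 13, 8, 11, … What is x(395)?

Computing terms: x(1) = 13,  x(2) = 8,  x(3) = 11,  x(4) = 14,  x(5) = 17,  x(6) = 2,  x(7) = 5,  x(8) = 8.
Since x(8) = x(2) = 8, the sequence is eventually periodic: after a pre-period of length 1 it cycles with period 6.
For n ≥ 2, x(n) depends only on (n - 2) mod 6. (395 - 2) mod 6 = 3, so x(395) = x(5) = 17.

17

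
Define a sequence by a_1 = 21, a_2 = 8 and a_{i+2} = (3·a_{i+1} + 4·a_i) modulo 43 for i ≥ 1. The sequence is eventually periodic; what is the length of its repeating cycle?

We have a_1 = 21; a_2 = 8; a_3 = 22; a_4 = 12; a_5 = 38; a_6 = 33; a_7 = 36; a_8 = 25; a_9 = 4; a_{10} = 26; a_{11} = 8; a_{12} = 42; a_{13} = 29; a_{14} = 40; a_{15} = 21; a_{16} = 8.
Since (a_{15}, a_{16}) = (a_1, a_2) = (21, 8) (two consecutive terms determine the rest), the sequence is periodic with period 14.

14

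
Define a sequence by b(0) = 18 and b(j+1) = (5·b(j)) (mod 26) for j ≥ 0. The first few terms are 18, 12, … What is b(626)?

b(0) = 18,  b(1) = 12,  b(2) = 8,  b(3) = 14,  b(4) = 18.
The sequence repeats with period 4.
(626 - 0) mod 4 = 2, so b(626) = b(2) = 8.

8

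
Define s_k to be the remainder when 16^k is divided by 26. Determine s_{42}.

Listing terms: s_1 = 16, s_2 = 22, s_3 = 14, s_4 = 16.
The sequence repeats with period 3.
(42 - 1) mod 3 = 2, so s_{42} = s_3 = 14.

14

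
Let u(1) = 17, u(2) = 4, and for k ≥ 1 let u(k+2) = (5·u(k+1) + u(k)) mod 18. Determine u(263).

u(1) = 17,  u(2) = 4,  u(3) = 1,  u(4) = 9,  u(5) = 10,  u(6) = 5,  u(7) = 17,  u(8) = 0,  u(9) = 17,  u(10) = 13,  u(11) = 10,  u(12) = 9,  u(13) = 1,  u(14) = 14,  u(15) = 17,  u(16) = 9,  u(17) = 8,  u(18) = 13,  u(19) = 1,  u(20) = 0,  u(21) = 1,  u(22) = 5,  u(23) = 8,  u(24) = 9,  u(25) = 17,  u(26) = 4.
Since (u(25), u(26)) = (u(1), u(2)) = (17, 4) (two consecutive terms determine the rest), the sequence is periodic with period 24.
(263 - 1) mod 24 = 22, so u(263) = u(23) = 8.

8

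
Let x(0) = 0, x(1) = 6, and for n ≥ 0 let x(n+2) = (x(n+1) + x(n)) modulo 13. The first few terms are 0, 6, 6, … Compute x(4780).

4

x(0) = 0,  x(1) = 6,  x(2) = 6,  x(3) = 12,  x(4) = 5,  x(5) = 4,  x(6) = 9,  x(7) = 0,  x(8) = 9,  x(9) = 9,  x(10) = 5,  x(11) = 1,  x(12) = 6,  x(13) = 7,  x(14) = 0,  x(15) = 7,  x(16) = 7,  x(17) = 1,  x(18) = 8,  x(19) = 9,  x(20) = 4,  x(21) = 0,  x(22) = 4,  x(23) = 4,  x(24) = 8,  x(25) = 12,  x(26) = 7,  x(27) = 6,  x(28) = 0,  x(29) = 6.
The sequence repeats with period 28.
(4780 - 0) mod 28 = 20, so x(4780) = x(20) = 4.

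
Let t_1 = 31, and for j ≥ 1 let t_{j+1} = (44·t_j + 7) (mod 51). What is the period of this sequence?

16

Computing terms: t_1 = 31; t_2 = 45; t_3 = 49; t_4 = 21; t_5 = 13; t_6 = 18; t_7 = 34; t_8 = 24; t_9 = 43; t_{10} = 12; t_{11} = 25; t_{12} = 36; t_{13} = 10; t_{14} = 39; t_{15} = 40; t_{16} = 33; t_{17} = 31.
The sequence repeats with period 16.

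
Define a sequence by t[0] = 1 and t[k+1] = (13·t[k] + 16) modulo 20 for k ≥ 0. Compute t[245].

9

Listing terms: t[0] = 1, t[1] = 9, t[2] = 13, t[3] = 5, t[4] = 1.
The sequence repeats with period 4.
So t[245] = t[0 + ((245-0) mod 4)] = t[1] = 9.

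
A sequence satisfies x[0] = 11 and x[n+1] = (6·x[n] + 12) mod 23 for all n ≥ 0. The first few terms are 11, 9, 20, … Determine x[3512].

x[0] = 11, x[1] = 9, x[2] = 20, x[3] = 17, x[4] = 22, x[5] = 6, x[6] = 2, x[7] = 1, x[8] = 18, x[9] = 5, x[10] = 19, x[11] = 11.
Since x[11] = x[0] = 11, the sequence is periodic with period 11.
So x[3512] = x[0 + ((3512-0) mod 11)] = x[3] = 17.

17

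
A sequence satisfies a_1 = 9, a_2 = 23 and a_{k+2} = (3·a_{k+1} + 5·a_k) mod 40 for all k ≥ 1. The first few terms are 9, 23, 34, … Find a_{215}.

9

We have a_1 = 9,  a_2 = 23,  a_3 = 34,  a_4 = 17,  a_5 = 21,  a_6 = 28,  a_7 = 29,  a_8 = 27,  a_9 = 26,  a_{10} = 13,  a_{11} = 9,  a_{12} = 12,  a_{13} = 1,  a_{14} = 23,  a_{15} = 34.
Since (a_{14}, a_{15}) = (a_2, a_3) = (23, 34) (two consecutive terms determine the rest), the sequence is eventually periodic: after a pre-period of length 1 it cycles with period 12.
For k ≥ 2, a_k depends only on (k - 2) mod 12. (215 - 2) mod 12 = 9, so a_{215} = a_{11} = 9.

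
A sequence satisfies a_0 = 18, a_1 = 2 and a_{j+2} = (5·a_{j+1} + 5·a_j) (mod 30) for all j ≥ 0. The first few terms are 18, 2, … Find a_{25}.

20

a_0 = 18,  a_1 = 2,  a_2 = 10,  a_3 = 0,  a_4 = 20,  a_5 = 10,  a_6 = 0.
Since (a_5, a_6) = (a_2, a_3) = (10, 0) (two consecutive terms determine the rest), the sequence is eventually periodic: after a pre-period of length 2 it cycles with period 3.
For j ≥ 2, a_j depends only on (j - 2) mod 3. (25 - 2) mod 3 = 2, so a_{25} = a_4 = 20.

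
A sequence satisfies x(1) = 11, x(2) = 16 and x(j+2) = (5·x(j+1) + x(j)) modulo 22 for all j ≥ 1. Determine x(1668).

17

Computing terms: x(1) = 11, x(2) = 16, x(3) = 3, x(4) = 9, x(5) = 4, x(6) = 7, x(7) = 17, x(8) = 4, x(9) = 15, x(10) = 13, x(11) = 14, x(12) = 17, x(13) = 11, x(14) = 6, x(15) = 19, x(16) = 13, x(17) = 18, x(18) = 15, x(19) = 5, x(20) = 18, x(21) = 7, x(22) = 9, x(23) = 8, x(24) = 5, x(25) = 11, x(26) = 16.
The sequence repeats with period 24.
So x(1668) = x(1 + ((1668-1) mod 24)) = x(12) = 17.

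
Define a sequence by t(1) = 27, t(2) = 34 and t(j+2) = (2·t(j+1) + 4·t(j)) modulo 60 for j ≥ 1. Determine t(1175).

Listing terms: t(1) = 27, t(2) = 34, t(3) = 56, t(4) = 8, t(5) = 0, t(6) = 32, t(7) = 4, t(8) = 16, t(9) = 48, t(10) = 40, t(11) = 32, t(12) = 44, t(13) = 36, t(14) = 8, t(15) = 40, t(16) = 52, t(17) = 24, t(18) = 16, t(19) = 8, t(20) = 20, t(21) = 12, t(22) = 44, t(23) = 16, t(24) = 28, t(25) = 0, t(26) = 52, t(27) = 44, t(28) = 56, t(29) = 48, t(30) = 20, t(31) = 52, t(32) = 4, t(33) = 36, t(34) = 28, t(35) = 20, t(36) = 32, t(37) = 24, t(38) = 56, t(39) = 28, t(40) = 40, t(41) = 12, t(42) = 4, t(43) = 56, t(44) = 8.
Since (t(43), t(44)) = (t(3), t(4)) = (56, 8) (two consecutive terms determine the rest), the sequence is eventually periodic: after a pre-period of length 2 it cycles with period 40.
For j ≥ 3, t(j) depends only on (j - 3) mod 40. (1175 - 3) mod 40 = 12, so t(1175) = t(15) = 40.

40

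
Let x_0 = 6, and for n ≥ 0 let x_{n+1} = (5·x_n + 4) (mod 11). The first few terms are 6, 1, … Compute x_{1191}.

1

We have x_0 = 6,  x_1 = 1,  x_2 = 9,  x_3 = 5,  x_4 = 7,  x_5 = 6.
Since x_5 = x_0 = 6, the sequence is periodic with period 5.
So x_{1191} = x_{0 + ((1191-0) mod 5)} = x_1 = 1.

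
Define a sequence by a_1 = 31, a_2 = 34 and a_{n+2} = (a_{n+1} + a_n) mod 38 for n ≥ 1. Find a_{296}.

Computing terms: a_1 = 31,  a_2 = 34,  a_3 = 27,  a_4 = 23,  a_5 = 12,  a_6 = 35,  a_7 = 9,  a_8 = 6,  a_9 = 15,  a_{10} = 21,  a_{11} = 36,  a_{12} = 19,  a_{13} = 17,  a_{14} = 36,  a_{15} = 15,  a_{16} = 13,  a_{17} = 28,  a_{18} = 3,  a_{19} = 31,  a_{20} = 34.
Since (a_{19}, a_{20}) = (a_1, a_2) = (31, 34) (two consecutive terms determine the rest), the sequence is periodic with period 18.
(296 - 1) mod 18 = 7, so a_{296} = a_8 = 6.

6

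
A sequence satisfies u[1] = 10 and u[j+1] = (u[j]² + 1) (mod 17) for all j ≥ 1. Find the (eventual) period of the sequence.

6

u[1] = 10; u[2] = 16; u[3] = 2; u[4] = 5; u[5] = 9; u[6] = 14; u[7] = 10.
Since u[7] = u[1] = 10, the sequence is periodic with period 6.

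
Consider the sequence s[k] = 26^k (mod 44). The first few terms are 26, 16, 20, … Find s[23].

20

Computing terms: s[1] = 26,  s[2] = 16,  s[3] = 20,  s[4] = 36,  s[5] = 12,  s[6] = 4,  s[7] = 16.
Since s[7] = s[2] = 16, the sequence is eventually periodic: after a pre-period of length 1 it cycles with period 5.
For k ≥ 2, s[k] depends only on (k - 2) mod 5. (23 - 2) mod 5 = 1, so s[23] = s[3] = 20.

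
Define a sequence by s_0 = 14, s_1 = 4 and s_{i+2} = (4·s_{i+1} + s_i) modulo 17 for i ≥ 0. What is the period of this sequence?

12

We have s_0 = 14; s_1 = 4; s_2 = 13; s_3 = 5; s_4 = 16; s_5 = 1; s_6 = 3; s_7 = 13; s_8 = 4; s_9 = 12; s_{10} = 1; s_{11} = 16; s_{12} = 14; s_{13} = 4.
Since (s_{12}, s_{13}) = (s_0, s_1) = (14, 4) (two consecutive terms determine the rest), the sequence is periodic with period 12.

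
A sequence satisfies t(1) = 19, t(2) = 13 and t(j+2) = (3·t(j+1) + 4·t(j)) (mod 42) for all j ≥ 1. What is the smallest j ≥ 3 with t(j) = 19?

t(1) = 19; t(2) = 13; t(3) = 31; t(4) = 19; t(5) = 13.
Since (t(4), t(5)) = (t(1), t(2)) = (19, 13) (two consecutive terms determine the rest), the sequence is periodic with period 3.
The value 19 next appears (with j ≥ 3) at t(4).

4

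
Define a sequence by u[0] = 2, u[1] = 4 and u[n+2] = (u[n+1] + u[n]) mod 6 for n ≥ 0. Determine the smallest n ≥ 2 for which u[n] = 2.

5

u[0] = 2,  u[1] = 4,  u[2] = 0,  u[3] = 4,  u[4] = 4,  u[5] = 2,  u[6] = 0,  u[7] = 2,  u[8] = 2,  u[9] = 4.
The sequence repeats with period 8.
The value 2 first appears (with n ≥ 2) at u[5].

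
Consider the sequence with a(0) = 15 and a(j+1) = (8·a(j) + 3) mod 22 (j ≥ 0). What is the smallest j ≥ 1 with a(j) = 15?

10

a(0) = 15, a(1) = 13, a(2) = 19, a(3) = 1, a(4) = 11, a(5) = 3, a(6) = 5, a(7) = 21, a(8) = 17, a(9) = 7, a(10) = 15.
The sequence repeats with period 10.
The value 15 next appears (with j ≥ 1) at a(10).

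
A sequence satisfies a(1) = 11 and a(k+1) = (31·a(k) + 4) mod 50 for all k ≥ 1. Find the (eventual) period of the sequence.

Listing terms: a(1) = 11, a(2) = 45, a(3) = 49, a(4) = 23, a(5) = 17, a(6) = 31, a(7) = 15, a(8) = 19, a(9) = 43, a(10) = 37, a(11) = 1, a(12) = 35, a(13) = 39, a(14) = 13, a(15) = 7, a(16) = 21, a(17) = 5, a(18) = 9, a(19) = 33, a(20) = 27, a(21) = 41, a(22) = 25, a(23) = 29, a(24) = 3, a(25) = 47, a(26) = 11.
Since a(26) = a(1) = 11, the sequence is periodic with period 25.

25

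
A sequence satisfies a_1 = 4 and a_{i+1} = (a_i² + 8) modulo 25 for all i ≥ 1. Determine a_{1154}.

Listing terms: a_1 = 4; a_2 = 24; a_3 = 9; a_4 = 14; a_5 = 4.
Since a_5 = a_1 = 4, the sequence is periodic with period 4.
So a_{1154} = a_{1 + ((1154-1) mod 4)} = a_2 = 24.

24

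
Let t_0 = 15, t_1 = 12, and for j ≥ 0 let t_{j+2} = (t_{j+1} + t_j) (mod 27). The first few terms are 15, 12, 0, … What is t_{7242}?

Computing terms: t_0 = 15; t_1 = 12; t_2 = 0; t_3 = 12; t_4 = 12; t_5 = 24; t_6 = 9; t_7 = 6; t_8 = 15; t_9 = 21; t_{10} = 9; t_{11} = 3; t_{12} = 12; t_{13} = 15; t_{14} = 0; t_{15} = 15; t_{16} = 15; t_{17} = 3; t_{18} = 18; t_{19} = 21; t_{20} = 12; t_{21} = 6; t_{22} = 18; t_{23} = 24; t_{24} = 15; t_{25} = 12.
Since (t_{24}, t_{25}) = (t_0, t_1) = (15, 12) (two consecutive terms determine the rest), the sequence is periodic with period 24.
So t_{7242} = t_{0 + ((7242-0) mod 24)} = t_{18} = 18.

18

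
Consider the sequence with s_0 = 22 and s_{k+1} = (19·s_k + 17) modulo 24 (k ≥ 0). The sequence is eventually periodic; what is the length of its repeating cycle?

We have s_0 = 22,  s_1 = 3,  s_2 = 2,  s_3 = 7,  s_4 = 6,  s_5 = 11,  s_6 = 10,  s_7 = 15,  s_8 = 14,  s_9 = 19,  s_{10} = 18,  s_{11} = 23,  s_{12} = 22.
The sequence repeats with period 12.

12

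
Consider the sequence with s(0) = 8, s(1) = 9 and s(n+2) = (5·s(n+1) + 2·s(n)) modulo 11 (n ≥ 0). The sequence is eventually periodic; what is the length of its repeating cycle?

10

Computing terms: s(0) = 8, s(1) = 9, s(2) = 6, s(3) = 4, s(4) = 10, s(5) = 3, s(6) = 2, s(7) = 5, s(8) = 7, s(9) = 1, s(10) = 8, s(11) = 9.
Since (s(10), s(11)) = (s(0), s(1)) = (8, 9) (two consecutive terms determine the rest), the sequence is periodic with period 10.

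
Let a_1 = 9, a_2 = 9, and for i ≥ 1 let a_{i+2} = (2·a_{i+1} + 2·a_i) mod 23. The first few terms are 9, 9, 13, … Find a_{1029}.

12

We have a_1 = 9; a_2 = 9; a_3 = 13; a_4 = 21; a_5 = 22; a_6 = 17; a_7 = 9; a_8 = 6; a_9 = 7; a_{10} = 3; a_{11} = 20; a_{12} = 0; a_{13} = 17; a_{14} = 11; a_{15} = 10; a_{16} = 19; a_{17} = 12; a_{18} = 16; a_{19} = 10; a_{20} = 6; a_{21} = 9; a_{22} = 7; a_{23} = 9; a_{24} = 9.
Since (a_{23}, a_{24}) = (a_1, a_2) = (9, 9) (two consecutive terms determine the rest), the sequence is periodic with period 22.
(1029 - 1) mod 22 = 16, so a_{1029} = a_{17} = 12.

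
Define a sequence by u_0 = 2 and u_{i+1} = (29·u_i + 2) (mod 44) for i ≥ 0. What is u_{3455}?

u_0 = 2, u_1 = 16, u_2 = 26, u_3 = 8, u_4 = 14, u_5 = 12, u_6 = 42, u_7 = 32, u_8 = 6, u_9 = 0, u_{10} = 2.
The sequence repeats with period 10.
So u_{3455} = u_{0 + ((3455-0) mod 10)} = u_5 = 12.

12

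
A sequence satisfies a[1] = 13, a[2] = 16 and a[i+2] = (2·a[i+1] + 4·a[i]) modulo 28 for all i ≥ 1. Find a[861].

24

We have a[1] = 13, a[2] = 16, a[3] = 0, a[4] = 8, a[5] = 16, a[6] = 8, a[7] = 24, a[8] = 24, a[9] = 4, a[10] = 20, a[11] = 0, a[12] = 24, a[13] = 20, a[14] = 24, a[15] = 16, a[16] = 16, a[17] = 12, a[18] = 4, a[19] = 0, a[20] = 16, a[21] = 4, a[22] = 16, a[23] = 20, a[24] = 20, a[25] = 8, a[26] = 12, a[27] = 0, a[28] = 20, a[29] = 12, a[30] = 20, a[31] = 4, a[32] = 4, a[33] = 24, a[34] = 8, a[35] = 0, a[36] = 4, a[37] = 8, a[38] = 4, a[39] = 12, a[40] = 12, a[41] = 16, a[42] = 24, a[43] = 0, a[44] = 12, a[45] = 24, a[46] = 12, a[47] = 8, a[48] = 8, a[49] = 20, a[50] = 16, a[51] = 0.
Since (a[50], a[51]) = (a[2], a[3]) = (16, 0) (two consecutive terms determine the rest), the sequence is eventually periodic: after a pre-period of length 1 it cycles with period 48.
For i ≥ 2, a[i] depends only on (i - 2) mod 48. (861 - 2) mod 48 = 43, so a[861] = a[45] = 24.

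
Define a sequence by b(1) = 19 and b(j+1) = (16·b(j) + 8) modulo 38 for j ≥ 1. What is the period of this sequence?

9

We have b(1) = 19,  b(2) = 8,  b(3) = 22,  b(4) = 18,  b(5) = 30,  b(6) = 32,  b(7) = 26,  b(8) = 6,  b(9) = 28,  b(10) = 0,  b(11) = 8.
Since b(11) = b(2) = 8, the sequence is eventually periodic: after a pre-period of length 1 it cycles with period 9.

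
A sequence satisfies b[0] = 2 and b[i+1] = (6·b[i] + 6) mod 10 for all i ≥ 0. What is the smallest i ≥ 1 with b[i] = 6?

Computing terms: b[0] = 2; b[1] = 8; b[2] = 4; b[3] = 0; b[4] = 6; b[5] = 2.
Since b[5] = b[0] = 2, the sequence is periodic with period 5.
The value 6 first appears (with i ≥ 1) at b[4].

4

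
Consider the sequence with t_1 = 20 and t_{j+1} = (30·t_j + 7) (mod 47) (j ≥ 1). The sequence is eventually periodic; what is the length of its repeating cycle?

Computing terms: t_1 = 20, t_2 = 43, t_3 = 28, t_4 = 1, t_5 = 37, t_6 = 36, t_7 = 6, t_8 = 46, t_9 = 24, t_{10} = 22, t_{11} = 9, t_{12} = 42, t_{13} = 45, t_{14} = 41, t_{15} = 15, t_{16} = 34, t_{17} = 40, t_{18} = 32, t_{19} = 27, t_{20} = 18, t_{21} = 30, t_{22} = 14, t_{23} = 4, t_{24} = 33, t_{25} = 10, t_{26} = 25, t_{27} = 5, t_{28} = 16, t_{29} = 17, t_{30} = 0, t_{31} = 7, t_{32} = 29, t_{33} = 31, t_{34} = 44, t_{35} = 11, t_{36} = 8, t_{37} = 12, t_{38} = 38, t_{39} = 19, t_{40} = 13, t_{41} = 21, t_{42} = 26, t_{43} = 35, t_{44} = 23, t_{45} = 39, t_{46} = 2, t_{47} = 20.
Since t_{47} = t_1 = 20, the sequence is periodic with period 46.

46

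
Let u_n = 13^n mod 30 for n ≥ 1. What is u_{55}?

We have u_1 = 13; u_2 = 19; u_3 = 7; u_4 = 1; u_5 = 13.
Since u_5 = u_1 = 13, the sequence is periodic with period 4.
(55 - 1) mod 4 = 2, so u_{55} = u_3 = 7.

7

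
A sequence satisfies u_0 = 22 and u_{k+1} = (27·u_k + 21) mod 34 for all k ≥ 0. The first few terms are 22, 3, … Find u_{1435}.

31

We have u_0 = 22, u_1 = 3, u_2 = 0, u_3 = 21, u_4 = 10, u_5 = 19, u_6 = 24, u_7 = 23, u_8 = 30, u_9 = 15, u_{10} = 18, u_{11} = 31, u_{12} = 8, u_{13} = 33, u_{14} = 28, u_{15} = 29, u_{16} = 22.
The sequence repeats with period 16.
(1435 - 0) mod 16 = 11, so u_{1435} = u_{11} = 31.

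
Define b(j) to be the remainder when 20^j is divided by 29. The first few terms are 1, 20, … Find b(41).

Listing terms: b(0) = 1; b(1) = 20; b(2) = 23; b(3) = 25; b(4) = 7; b(5) = 24; b(6) = 16; b(7) = 1.
Since b(7) = b(0) = 1, the sequence is periodic with period 7.
So b(41) = b(0 + ((41-0) mod 7)) = b(6) = 16.

16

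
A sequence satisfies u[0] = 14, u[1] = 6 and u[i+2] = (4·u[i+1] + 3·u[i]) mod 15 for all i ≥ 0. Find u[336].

9

u[0] = 14, u[1] = 6, u[2] = 6, u[3] = 12, u[4] = 6, u[5] = 0, u[6] = 3, u[7] = 12, u[8] = 12, u[9] = 9, u[10] = 12, u[11] = 0, u[12] = 6, u[13] = 9, u[14] = 9, u[15] = 3, u[16] = 9, u[17] = 0, u[18] = 12, u[19] = 3, u[20] = 3, u[21] = 6, u[22] = 3, u[23] = 0, u[24] = 9, u[25] = 6, u[26] = 6.
Since (u[25], u[26]) = (u[1], u[2]) = (6, 6) (two consecutive terms determine the rest), the sequence is eventually periodic: after a pre-period of length 1 it cycles with period 24.
For i ≥ 1, u[i] depends only on (i - 1) mod 24. (336 - 1) mod 24 = 23, so u[336] = u[24] = 9.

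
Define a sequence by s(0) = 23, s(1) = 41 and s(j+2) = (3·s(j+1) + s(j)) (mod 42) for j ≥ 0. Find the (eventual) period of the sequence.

Listing terms: s(0) = 23, s(1) = 41, s(2) = 20, s(3) = 17, s(4) = 29, s(5) = 20, s(6) = 5, s(7) = 35, s(8) = 26, s(9) = 29, s(10) = 29, s(11) = 32, s(12) = 41, s(13) = 29, s(14) = 2, s(15) = 35, s(16) = 23, s(17) = 20, s(18) = 41, s(19) = 17, s(20) = 8, s(21) = 41, s(22) = 5, s(23) = 14, s(24) = 5, s(25) = 29, s(26) = 8, s(27) = 11, s(28) = 41, s(29) = 8, s(30) = 23, s(31) = 35, s(32) = 2, s(33) = 41, s(34) = 41, s(35) = 38, s(36) = 29, s(37) = 41, s(38) = 26, s(39) = 35, s(40) = 5, s(41) = 8, s(42) = 29, s(43) = 11, s(44) = 20, s(45) = 29, s(46) = 23, s(47) = 14, s(48) = 23, s(49) = 41.
Since (s(48), s(49)) = (s(0), s(1)) = (23, 41) (two consecutive terms determine the rest), the sequence is periodic with period 48.

48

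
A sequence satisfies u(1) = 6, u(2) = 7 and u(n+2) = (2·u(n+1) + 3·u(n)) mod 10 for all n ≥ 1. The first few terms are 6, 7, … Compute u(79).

2

Listing terms: u(1) = 6; u(2) = 7; u(3) = 2; u(4) = 5; u(5) = 6; u(6) = 7.
The sequence repeats with period 4.
(79 - 1) mod 4 = 2, so u(79) = u(3) = 2.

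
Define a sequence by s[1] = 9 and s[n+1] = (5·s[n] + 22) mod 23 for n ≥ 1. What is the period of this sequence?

22

s[1] = 9, s[2] = 21, s[3] = 12, s[4] = 13, s[5] = 18, s[6] = 20, s[7] = 7, s[8] = 11, s[9] = 8, s[10] = 16, s[11] = 10, s[12] = 3, s[13] = 14, s[14] = 0, s[15] = 22, s[16] = 17, s[17] = 15, s[18] = 5, s[19] = 1, s[20] = 4, s[21] = 19, s[22] = 2, s[23] = 9.
Since s[23] = s[1] = 9, the sequence is periodic with period 22.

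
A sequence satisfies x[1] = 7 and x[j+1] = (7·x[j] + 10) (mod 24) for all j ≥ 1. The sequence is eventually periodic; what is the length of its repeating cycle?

x[1] = 7; x[2] = 11; x[3] = 15; x[4] = 19; x[5] = 23; x[6] = 3; x[7] = 7.
The sequence repeats with period 6.

6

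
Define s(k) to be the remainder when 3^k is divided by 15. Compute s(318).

9

s(0) = 1, s(1) = 3, s(2) = 9, s(3) = 12, s(4) = 6, s(5) = 3.
Since s(5) = s(1) = 3, the sequence is eventually periodic: after a pre-period of length 1 it cycles with period 4.
For k ≥ 1, s(k) depends only on (k - 1) mod 4. (318 - 1) mod 4 = 1, so s(318) = s(2) = 9.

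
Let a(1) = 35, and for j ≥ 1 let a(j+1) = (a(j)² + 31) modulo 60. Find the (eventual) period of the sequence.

Listing terms: a(1) = 35, a(2) = 56, a(3) = 47, a(4) = 20, a(5) = 11, a(6) = 32, a(7) = 35.
Since a(7) = a(1) = 35, the sequence is periodic with period 6.

6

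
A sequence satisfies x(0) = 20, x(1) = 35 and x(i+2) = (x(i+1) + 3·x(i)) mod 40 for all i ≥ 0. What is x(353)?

Listing terms: x(0) = 20, x(1) = 35, x(2) = 15, x(3) = 0, x(4) = 5, x(5) = 5, x(6) = 20, x(7) = 35.
The sequence repeats with period 6.
(353 - 0) mod 6 = 5, so x(353) = x(5) = 5.

5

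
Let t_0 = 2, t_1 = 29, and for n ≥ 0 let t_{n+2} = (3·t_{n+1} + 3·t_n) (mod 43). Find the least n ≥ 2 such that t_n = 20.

7

t_0 = 2, t_1 = 29, t_2 = 7, t_3 = 22, t_4 = 1, t_5 = 26, t_6 = 38, t_7 = 20, t_8 = 2, t_9 = 23, t_{10} = 32, t_{11} = 36, t_{12} = 32, t_{13} = 32, t_{14} = 20, t_{15} = 27, t_{16} = 12, t_{17} = 31, t_{18} = 0, t_{19} = 7, t_{20} = 21, t_{21} = 41, t_{22} = 14, t_{23} = 36, t_{24} = 21, t_{25} = 42, t_{26} = 17, t_{27} = 5, t_{28} = 23, t_{29} = 41, t_{30} = 20, t_{31} = 11, t_{32} = 7, t_{33} = 11, t_{34} = 11, t_{35} = 23, t_{36} = 16, t_{37} = 31, t_{38} = 12, t_{39} = 0, t_{40} = 36, t_{41} = 22, t_{42} = 2, t_{43} = 29.
Since (t_{42}, t_{43}) = (t_0, t_1) = (2, 29) (two consecutive terms determine the rest), the sequence is periodic with period 42.
The value 20 first appears (with n ≥ 2) at t_7.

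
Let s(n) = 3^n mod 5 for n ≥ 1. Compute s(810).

Listing terms: s(1) = 3,  s(2) = 4,  s(3) = 2,  s(4) = 1,  s(5) = 3.
Since s(5) = s(1) = 3, the sequence is periodic with period 4.
So s(810) = s(1 + ((810-1) mod 4)) = s(2) = 4.

4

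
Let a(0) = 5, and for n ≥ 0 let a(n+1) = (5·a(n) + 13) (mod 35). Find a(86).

28

We have a(0) = 5; a(1) = 3; a(2) = 28; a(3) = 13; a(4) = 8; a(5) = 18; a(6) = 33; a(7) = 3.
Since a(7) = a(1) = 3, the sequence is eventually periodic: after a pre-period of length 1 it cycles with period 6.
For n ≥ 1, a(n) depends only on (n - 1) mod 6. (86 - 1) mod 6 = 1, so a(86) = a(2) = 28.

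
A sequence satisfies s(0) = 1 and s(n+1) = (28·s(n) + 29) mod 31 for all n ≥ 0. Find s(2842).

5

Listing terms: s(0) = 1, s(1) = 26, s(2) = 13, s(3) = 21, s(4) = 28, s(5) = 7, s(6) = 8, s(7) = 5, s(8) = 14, s(9) = 18, s(10) = 6, s(11) = 11, s(12) = 27, s(13) = 10, s(14) = 30, s(15) = 1.
Since s(15) = s(0) = 1, the sequence is periodic with period 15.
(2842 - 0) mod 15 = 7, so s(2842) = s(7) = 5.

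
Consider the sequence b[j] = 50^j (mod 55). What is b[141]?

b[1] = 50; b[2] = 25; b[3] = 40; b[4] = 20; b[5] = 10; b[6] = 5; b[7] = 30; b[8] = 15; b[9] = 35; b[10] = 45; b[11] = 50.
Since b[11] = b[1] = 50, the sequence is periodic with period 10.
So b[141] = b[1 + ((141-1) mod 10)] = b[1] = 50.

50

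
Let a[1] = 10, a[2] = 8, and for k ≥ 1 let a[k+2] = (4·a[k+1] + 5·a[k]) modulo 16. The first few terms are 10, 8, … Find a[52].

a[1] = 10,  a[2] = 8,  a[3] = 2,  a[4] = 0,  a[5] = 10,  a[6] = 8.
Since (a[5], a[6]) = (a[1], a[2]) = (10, 8) (two consecutive terms determine the rest), the sequence is periodic with period 4.
(52 - 1) mod 4 = 3, so a[52] = a[4] = 0.

0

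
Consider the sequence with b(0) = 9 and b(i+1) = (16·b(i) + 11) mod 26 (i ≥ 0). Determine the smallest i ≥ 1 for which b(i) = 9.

Computing terms: b(0) = 9, b(1) = 25, b(2) = 21, b(3) = 9.
The sequence repeats with period 3.
The value 9 next appears (with i ≥ 1) at b(3).

3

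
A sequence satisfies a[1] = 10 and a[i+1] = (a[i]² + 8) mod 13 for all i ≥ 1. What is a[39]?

11

Listing terms: a[1] = 10, a[2] = 4, a[3] = 11, a[4] = 12, a[5] = 9, a[6] = 11.
Since a[6] = a[3] = 11, the sequence is eventually periodic: after a pre-period of length 2 it cycles with period 3.
For i ≥ 3, a[i] depends only on (i - 3) mod 3. (39 - 3) mod 3 = 0, so a[39] = a[3] = 11.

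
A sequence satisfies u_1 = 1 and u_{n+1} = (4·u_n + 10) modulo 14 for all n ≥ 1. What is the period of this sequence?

We have u_1 = 1,  u_2 = 0,  u_3 = 10,  u_4 = 8,  u_5 = 0.
Since u_5 = u_2 = 0, the sequence is eventually periodic: after a pre-period of length 1 it cycles with period 3.

3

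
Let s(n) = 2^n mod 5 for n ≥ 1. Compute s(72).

1

s(1) = 2; s(2) = 4; s(3) = 3; s(4) = 1; s(5) = 2.
The sequence repeats with period 4.
(72 - 1) mod 4 = 3, so s(72) = s(4) = 1.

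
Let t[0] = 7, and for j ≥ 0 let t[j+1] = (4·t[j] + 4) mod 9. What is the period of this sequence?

Computing terms: t[0] = 7,  t[1] = 5,  t[2] = 6,  t[3] = 1,  t[4] = 8,  t[5] = 0,  t[6] = 4,  t[7] = 2,  t[8] = 3,  t[9] = 7.
The sequence repeats with period 9.

9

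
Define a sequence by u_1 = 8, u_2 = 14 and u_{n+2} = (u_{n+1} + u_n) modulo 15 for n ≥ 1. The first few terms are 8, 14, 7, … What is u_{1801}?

We have u_1 = 8,  u_2 = 14,  u_3 = 7,  u_4 = 6,  u_5 = 13,  u_6 = 4,  u_7 = 2,  u_8 = 6,  u_9 = 8,  u_{10} = 14.
Since (u_9, u_{10}) = (u_1, u_2) = (8, 14) (two consecutive terms determine the rest), the sequence is periodic with period 8.
(1801 - 1) mod 8 = 0, so u_{1801} = u_1 = 8.

8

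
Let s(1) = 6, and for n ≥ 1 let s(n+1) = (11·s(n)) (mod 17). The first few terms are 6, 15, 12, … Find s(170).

2

We have s(1) = 6, s(2) = 15, s(3) = 12, s(4) = 13, s(5) = 7, s(6) = 9, s(7) = 14, s(8) = 1, s(9) = 11, s(10) = 2, s(11) = 5, s(12) = 4, s(13) = 10, s(14) = 8, s(15) = 3, s(16) = 16, s(17) = 6.
Since s(17) = s(1) = 6, the sequence is periodic with period 16.
(170 - 1) mod 16 = 9, so s(170) = s(10) = 2.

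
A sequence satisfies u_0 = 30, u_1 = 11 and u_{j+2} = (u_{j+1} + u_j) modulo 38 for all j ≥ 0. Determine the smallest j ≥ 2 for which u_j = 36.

12

Computing terms: u_0 = 30, u_1 = 11, u_2 = 3, u_3 = 14, u_4 = 17, u_5 = 31, u_6 = 10, u_7 = 3, u_8 = 13, u_9 = 16, u_{10} = 29, u_{11} = 7, u_{12} = 36, u_{13} = 5, u_{14} = 3, u_{15} = 8, u_{16} = 11, u_{17} = 19, u_{18} = 30, u_{19} = 11.
The sequence repeats with period 18.
The value 36 first appears (with j ≥ 2) at u_{12}.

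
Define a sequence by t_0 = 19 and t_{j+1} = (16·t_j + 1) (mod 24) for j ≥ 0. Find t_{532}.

17

t_0 = 19; t_1 = 17; t_2 = 9; t_3 = 1; t_4 = 17.
Since t_4 = t_1 = 17, the sequence is eventually periodic: after a pre-period of length 1 it cycles with period 3.
For j ≥ 1, t_j depends only on (j - 1) mod 3. (532 - 1) mod 3 = 0, so t_{532} = t_1 = 17.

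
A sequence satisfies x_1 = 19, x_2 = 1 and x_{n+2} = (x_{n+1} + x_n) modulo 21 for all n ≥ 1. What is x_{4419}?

Computing terms: x_1 = 19,  x_2 = 1,  x_3 = 20,  x_4 = 0,  x_5 = 20,  x_6 = 20,  x_7 = 19,  x_8 = 18,  x_9 = 16,  x_{10} = 13,  x_{11} = 8,  x_{12} = 0,  x_{13} = 8,  x_{14} = 8,  x_{15} = 16,  x_{16} = 3,  x_{17} = 19,  x_{18} = 1.
The sequence repeats with period 16.
So x_{4419} = x_{1 + ((4419-1) mod 16)} = x_3 = 20.

20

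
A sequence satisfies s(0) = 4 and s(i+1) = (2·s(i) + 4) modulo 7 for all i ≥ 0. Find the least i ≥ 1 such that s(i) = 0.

We have s(0) = 4; s(1) = 5; s(2) = 0; s(3) = 4.
Since s(3) = s(0) = 4, the sequence is periodic with period 3.
The value 0 first appears (with i ≥ 1) at s(2).

2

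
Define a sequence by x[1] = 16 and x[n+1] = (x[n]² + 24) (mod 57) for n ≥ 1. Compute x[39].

49

We have x[1] = 16,  x[2] = 52,  x[3] = 49,  x[4] = 31,  x[5] = 16.
Since x[5] = x[1] = 16, the sequence is periodic with period 4.
So x[39] = x[1 + ((39-1) mod 4)] = x[3] = 49.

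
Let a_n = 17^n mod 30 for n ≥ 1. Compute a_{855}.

We have a_1 = 17; a_2 = 19; a_3 = 23; a_4 = 1; a_5 = 17.
Since a_5 = a_1 = 17, the sequence is periodic with period 4.
So a_{855} = a_{1 + ((855-1) mod 4)} = a_3 = 23.

23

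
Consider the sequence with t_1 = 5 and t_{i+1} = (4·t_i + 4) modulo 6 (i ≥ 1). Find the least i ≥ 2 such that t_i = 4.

Listing terms: t_1 = 5,  t_2 = 0,  t_3 = 4,  t_4 = 2,  t_5 = 0.
Since t_5 = t_2 = 0, the sequence is eventually periodic: after a pre-period of length 1 it cycles with period 3.
The value 4 first appears (with i ≥ 2) at t_3.

3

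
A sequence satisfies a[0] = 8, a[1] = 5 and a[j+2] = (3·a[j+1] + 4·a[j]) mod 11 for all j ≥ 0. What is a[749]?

9

We have a[0] = 8; a[1] = 5; a[2] = 3; a[3] = 7; a[4] = 0; a[5] = 6; a[6] = 7; a[7] = 1; a[8] = 9; a[9] = 9; a[10] = 8; a[11] = 5.
Since (a[10], a[11]) = (a[0], a[1]) = (8, 5) (two consecutive terms determine the rest), the sequence is periodic with period 10.
So a[749] = a[0 + ((749-0) mod 10)] = a[9] = 9.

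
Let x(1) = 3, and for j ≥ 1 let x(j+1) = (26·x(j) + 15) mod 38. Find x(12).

Computing terms: x(1) = 3,  x(2) = 17,  x(3) = 1,  x(4) = 3.
The sequence repeats with period 3.
So x(12) = x(1 + ((12-1) mod 3)) = x(3) = 1.

1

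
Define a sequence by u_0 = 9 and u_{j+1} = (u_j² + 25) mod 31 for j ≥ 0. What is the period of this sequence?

Listing terms: u_0 = 9,  u_1 = 13,  u_2 = 8,  u_3 = 27,  u_4 = 10,  u_5 = 1,  u_6 = 26,  u_7 = 19,  u_8 = 14,  u_9 = 4,  u_{10} = 10.
Since u_{10} = u_4 = 10, the sequence is eventually periodic: after a pre-period of length 4 it cycles with period 6.

6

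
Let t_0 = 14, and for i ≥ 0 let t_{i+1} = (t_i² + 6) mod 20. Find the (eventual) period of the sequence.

3

We have t_0 = 14; t_1 = 2; t_2 = 10; t_3 = 6; t_4 = 2.
Since t_4 = t_1 = 2, the sequence is eventually periodic: after a pre-period of length 1 it cycles with period 3.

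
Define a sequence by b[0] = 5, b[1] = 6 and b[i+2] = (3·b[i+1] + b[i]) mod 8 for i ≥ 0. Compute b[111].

3

Computing terms: b[0] = 5; b[1] = 6; b[2] = 7; b[3] = 3; b[4] = 0; b[5] = 3; b[6] = 1; b[7] = 6; b[8] = 3; b[9] = 7; b[10] = 0; b[11] = 7; b[12] = 5; b[13] = 6.
Since (b[12], b[13]) = (b[0], b[1]) = (5, 6) (two consecutive terms determine the rest), the sequence is periodic with period 12.
So b[111] = b[0 + ((111-0) mod 12)] = b[3] = 3.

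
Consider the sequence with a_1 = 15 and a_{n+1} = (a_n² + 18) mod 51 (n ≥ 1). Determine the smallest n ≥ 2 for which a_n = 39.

2

Listing terms: a_1 = 15; a_2 = 39; a_3 = 9; a_4 = 48; a_5 = 27; a_6 = 33; a_7 = 36; a_8 = 39.
Since a_8 = a_2 = 39, the sequence is eventually periodic: after a pre-period of length 1 it cycles with period 6.
The value 39 first appears (with n ≥ 2) at a_2.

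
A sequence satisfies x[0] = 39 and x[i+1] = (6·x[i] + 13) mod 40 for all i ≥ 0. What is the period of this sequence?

Computing terms: x[0] = 39, x[1] = 7, x[2] = 15, x[3] = 23, x[4] = 31, x[5] = 39.
The sequence repeats with period 5.

5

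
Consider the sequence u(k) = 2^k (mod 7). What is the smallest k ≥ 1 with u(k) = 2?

1

We have u(0) = 1, u(1) = 2, u(2) = 4, u(3) = 1.
Since u(3) = u(0) = 1, the sequence is periodic with period 3.
The value 2 first appears (with k ≥ 1) at u(1).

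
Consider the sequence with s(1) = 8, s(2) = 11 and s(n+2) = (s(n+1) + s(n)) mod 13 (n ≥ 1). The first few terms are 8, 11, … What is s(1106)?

s(1) = 8; s(2) = 11; s(3) = 6; s(4) = 4; s(5) = 10; s(6) = 1; s(7) = 11; s(8) = 12; s(9) = 10; s(10) = 9; s(11) = 6; s(12) = 2; s(13) = 8; s(14) = 10; s(15) = 5; s(16) = 2; s(17) = 7; s(18) = 9; s(19) = 3; s(20) = 12; s(21) = 2; s(22) = 1; s(23) = 3; s(24) = 4; s(25) = 7; s(26) = 11; s(27) = 5; s(28) = 3; s(29) = 8; s(30) = 11.
The sequence repeats with period 28.
(1106 - 1) mod 28 = 13, so s(1106) = s(14) = 10.

10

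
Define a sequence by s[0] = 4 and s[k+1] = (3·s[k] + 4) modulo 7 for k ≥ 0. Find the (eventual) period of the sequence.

s[0] = 4, s[1] = 2, s[2] = 3, s[3] = 6, s[4] = 1, s[5] = 0, s[6] = 4.
Since s[6] = s[0] = 4, the sequence is periodic with period 6.

6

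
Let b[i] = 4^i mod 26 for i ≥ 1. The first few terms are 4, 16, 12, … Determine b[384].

We have b[1] = 4; b[2] = 16; b[3] = 12; b[4] = 22; b[5] = 10; b[6] = 14; b[7] = 4.
Since b[7] = b[1] = 4, the sequence is periodic with period 6.
(384 - 1) mod 6 = 5, so b[384] = b[6] = 14.

14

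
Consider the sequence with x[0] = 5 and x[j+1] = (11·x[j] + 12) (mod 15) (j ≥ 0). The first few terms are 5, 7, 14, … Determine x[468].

11

Listing terms: x[0] = 5, x[1] = 7, x[2] = 14, x[3] = 1, x[4] = 8, x[5] = 10, x[6] = 2, x[7] = 4, x[8] = 11, x[9] = 13, x[10] = 5.
Since x[10] = x[0] = 5, the sequence is periodic with period 10.
(468 - 0) mod 10 = 8, so x[468] = x[8] = 11.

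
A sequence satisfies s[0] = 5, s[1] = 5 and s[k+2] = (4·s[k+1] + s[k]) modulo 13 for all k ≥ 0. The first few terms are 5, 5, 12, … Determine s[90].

3

s[0] = 5, s[1] = 5, s[2] = 12, s[3] = 1, s[4] = 3, s[5] = 0, s[6] = 3, s[7] = 12, s[8] = 12, s[9] = 8, s[10] = 5, s[11] = 2, s[12] = 0, s[13] = 2, s[14] = 8, s[15] = 8, s[16] = 1, s[17] = 12, s[18] = 10, s[19] = 0, s[20] = 10, s[21] = 1, s[22] = 1, s[23] = 5, s[24] = 8, s[25] = 11, s[26] = 0, s[27] = 11, s[28] = 5, s[29] = 5.
Since (s[28], s[29]) = (s[0], s[1]) = (5, 5) (two consecutive terms determine the rest), the sequence is periodic with period 28.
So s[90] = s[0 + ((90-0) mod 28)] = s[6] = 3.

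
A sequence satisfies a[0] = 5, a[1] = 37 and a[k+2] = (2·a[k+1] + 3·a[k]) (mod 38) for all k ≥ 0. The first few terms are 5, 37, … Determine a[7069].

29

Listing terms: a[0] = 5,  a[1] = 37,  a[2] = 13,  a[3] = 23,  a[4] = 9,  a[5] = 11,  a[6] = 11,  a[7] = 17,  a[8] = 29,  a[9] = 33,  a[10] = 1,  a[11] = 25,  a[12] = 15,  a[13] = 29,  a[14] = 27,  a[15] = 27,  a[16] = 21,  a[17] = 9,  a[18] = 5,  a[19] = 37.
Since (a[18], a[19]) = (a[0], a[1]) = (5, 37) (two consecutive terms determine the rest), the sequence is periodic with period 18.
So a[7069] = a[0 + ((7069-0) mod 18)] = a[13] = 29.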